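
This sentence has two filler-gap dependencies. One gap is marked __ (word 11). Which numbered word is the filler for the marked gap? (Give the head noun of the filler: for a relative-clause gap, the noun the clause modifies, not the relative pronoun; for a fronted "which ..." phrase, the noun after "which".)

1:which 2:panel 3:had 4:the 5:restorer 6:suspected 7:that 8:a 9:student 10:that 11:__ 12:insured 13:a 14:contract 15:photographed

9

The marked gap is inside the relative clause, the subject of "insured".
Its filler is the head noun "student" (via "that"), at word 9.
(The other dependency links word 2 to a gap after word 15.)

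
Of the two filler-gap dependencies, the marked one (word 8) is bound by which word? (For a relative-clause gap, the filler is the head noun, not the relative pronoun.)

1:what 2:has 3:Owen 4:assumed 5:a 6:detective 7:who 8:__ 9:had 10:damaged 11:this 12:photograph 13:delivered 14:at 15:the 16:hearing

6

The marked gap is inside the relative clause, the subject of "damaged".
Its filler is the head noun "detective" (via "who"), at word 6.
(The other dependency links word 1 to a gap after word 13.)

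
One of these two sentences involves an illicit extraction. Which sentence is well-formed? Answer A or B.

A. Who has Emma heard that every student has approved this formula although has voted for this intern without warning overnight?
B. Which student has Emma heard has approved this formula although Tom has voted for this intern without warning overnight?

B

In A, the wh-phrase is extracted from inside an adjunct island (introduced by "although"), which blocks movement.
In B, the extraction path crosses only that-complement boundaries, which are transparent.
So B is grammatical.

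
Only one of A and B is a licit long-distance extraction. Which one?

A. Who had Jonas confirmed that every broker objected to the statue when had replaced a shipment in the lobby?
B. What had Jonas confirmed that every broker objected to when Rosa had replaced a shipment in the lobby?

B

In A, the wh-phrase is extracted from inside an adjunct island (introduced by "when"), which blocks movement.
In B, the extraction path crosses only that-complement boundaries, which are transparent.
So B is grammatical.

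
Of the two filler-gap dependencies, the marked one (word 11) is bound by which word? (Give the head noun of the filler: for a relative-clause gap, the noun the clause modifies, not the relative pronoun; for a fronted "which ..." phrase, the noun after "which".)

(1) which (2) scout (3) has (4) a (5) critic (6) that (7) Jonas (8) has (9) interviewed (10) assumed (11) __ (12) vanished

The marked gap is the subject of "vanished".
Its filler is the fronted wh-phrase "which scout", at word 2.
(The other dependency links word 5 to a gap after word 9.)

2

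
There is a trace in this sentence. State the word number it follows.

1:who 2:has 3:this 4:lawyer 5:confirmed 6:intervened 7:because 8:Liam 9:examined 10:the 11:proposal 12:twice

The displaced element is "who" (word 1).
It is linked across 1 clause boundary (Ø).
It functions as the subject of "intervened", so the gap sits immediately after word 5 ("confirmed").
Base order: This lawyer has confirmed that who intervened because Liam examined the proposal twice.

5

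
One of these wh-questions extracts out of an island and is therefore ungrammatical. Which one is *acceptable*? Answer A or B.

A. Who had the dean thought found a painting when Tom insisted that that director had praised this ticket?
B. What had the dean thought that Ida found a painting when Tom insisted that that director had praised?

A

In B, the wh-phrase is extracted from inside an adjunct island (introduced by "when"), which blocks movement.
In A, the extraction path crosses only that-complement boundaries, which are transparent.
So A is grammatical.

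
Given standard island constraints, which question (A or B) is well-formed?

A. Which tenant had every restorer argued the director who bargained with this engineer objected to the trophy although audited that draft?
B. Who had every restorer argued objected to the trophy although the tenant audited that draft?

B

In A, the wh-phrase is extracted from inside an adjunct island (introduced by "although"), which blocks movement.
In B, the extraction path crosses only that-complement boundaries, which are transparent.
So B is grammatical.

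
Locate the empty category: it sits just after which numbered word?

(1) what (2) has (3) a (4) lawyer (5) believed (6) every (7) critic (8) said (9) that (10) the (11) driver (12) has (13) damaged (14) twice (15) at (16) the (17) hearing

13

The displaced element is "what" (word 1).
It is linked across 2 clause boundaries (Ø → that).
It functions as the direct object of "damaged", so the gap sits immediately after word 13 ("damaged").
Base order: A lawyer has believed every critic said that the driver has damaged what twice at the hearing.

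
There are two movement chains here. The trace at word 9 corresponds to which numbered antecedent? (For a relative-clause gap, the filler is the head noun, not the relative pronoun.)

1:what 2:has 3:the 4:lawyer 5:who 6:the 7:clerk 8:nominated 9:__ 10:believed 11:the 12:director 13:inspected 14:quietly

The marked gap is inside the relative clause, the direct object of "nominated".
Its filler is the head noun "lawyer" (via "who"), at word 4.
(The other dependency links word 1 to a gap after word 13.)

4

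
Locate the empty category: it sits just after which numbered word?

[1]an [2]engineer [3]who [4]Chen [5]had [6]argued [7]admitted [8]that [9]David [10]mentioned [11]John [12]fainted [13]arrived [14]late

6

The displaced element is "an engineer" (word 2).
It is linked across 1 clause boundary (Ø).
It functions as the subject of "admitted", so the gap sits immediately after word 6 ("argued").
Base order: Chen had argued that an engineer admitted that David mentioned John fainted.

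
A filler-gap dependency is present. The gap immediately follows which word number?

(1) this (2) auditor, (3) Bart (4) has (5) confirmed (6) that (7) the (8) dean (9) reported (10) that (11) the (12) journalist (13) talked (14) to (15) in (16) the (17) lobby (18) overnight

The displaced element is "this auditor" (word 2).
It is linked across 2 clause boundaries (that → that).
It functions as the object of the preposition "to" of "talked", so the gap sits immediately after word 14 ("to").
Base order: Bart has confirmed that the dean reported that the journalist talked to this auditor in the lobby overnight.

14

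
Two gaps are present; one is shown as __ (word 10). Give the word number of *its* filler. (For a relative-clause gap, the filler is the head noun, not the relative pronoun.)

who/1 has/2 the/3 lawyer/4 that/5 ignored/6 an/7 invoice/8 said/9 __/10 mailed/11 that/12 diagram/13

The marked gap is the subject of "mailed".
Its filler is the fronted wh-phrase "who", at word 1.
(The other dependency links word 4 to a gap after word 5.)

1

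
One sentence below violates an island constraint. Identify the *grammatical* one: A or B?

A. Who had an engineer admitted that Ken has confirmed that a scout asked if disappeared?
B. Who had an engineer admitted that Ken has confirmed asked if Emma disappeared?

B

In A, the wh-phrase is extracted from inside a wh-island (introduced by "if"), which blocks movement.
In B, the extraction path crosses only that-complement boundaries, which are transparent.
So B is grammatical.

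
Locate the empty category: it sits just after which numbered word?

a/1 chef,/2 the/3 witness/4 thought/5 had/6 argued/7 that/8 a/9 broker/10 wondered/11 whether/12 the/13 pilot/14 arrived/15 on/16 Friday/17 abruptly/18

5

The displaced element is "a chef" (word 2).
It is linked across 1 clause boundary (Ø).
It functions as the subject of "argued", so the gap sits immediately after word 5 ("thought").
Base order: The witness thought that a chef had argued that a broker wondered whether the pilot arrived on Friday abruptly.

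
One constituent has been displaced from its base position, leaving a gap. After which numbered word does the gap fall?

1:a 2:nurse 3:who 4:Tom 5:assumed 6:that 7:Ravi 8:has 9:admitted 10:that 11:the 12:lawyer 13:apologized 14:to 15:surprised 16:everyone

The displaced element is "a nurse" (word 2).
It is linked across 2 clause boundaries (that → that).
It functions as the object of the preposition "to" of "apologized", so the gap sits immediately after word 14 ("to").
Base order: Tom assumed that Ravi has admitted that the lawyer apologized to a nurse.

14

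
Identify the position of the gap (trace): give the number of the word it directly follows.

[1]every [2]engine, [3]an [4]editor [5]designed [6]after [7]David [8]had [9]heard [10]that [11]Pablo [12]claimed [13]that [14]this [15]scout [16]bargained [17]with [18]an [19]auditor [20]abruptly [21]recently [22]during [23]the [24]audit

The displaced element is "every engine" (word 2).
It functions as the direct object of "designed", so the gap sits immediately after word 5 ("designed").
Base order: An editor designed every engine after David had heard that Pablo claimed that this scout bargained with an auditor abruptly recently during the audit.

5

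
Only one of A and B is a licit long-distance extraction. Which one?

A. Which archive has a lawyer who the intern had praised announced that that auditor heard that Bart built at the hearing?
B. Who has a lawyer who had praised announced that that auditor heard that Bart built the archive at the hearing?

In B, the wh-phrase is extracted from inside a complex-NP island (relative clause) (introduced by "who"), which blocks movement.
In A, the extraction path crosses only that-complement boundaries, which are transparent.
So A is grammatical.

A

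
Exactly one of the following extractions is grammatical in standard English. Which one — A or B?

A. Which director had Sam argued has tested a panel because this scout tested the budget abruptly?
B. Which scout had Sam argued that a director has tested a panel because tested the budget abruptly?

A

In B, the wh-phrase is extracted from inside an adjunct island (introduced by "because"), which blocks movement.
In A, the extraction path crosses only that-complement boundaries, which are transparent.
So A is grammatical.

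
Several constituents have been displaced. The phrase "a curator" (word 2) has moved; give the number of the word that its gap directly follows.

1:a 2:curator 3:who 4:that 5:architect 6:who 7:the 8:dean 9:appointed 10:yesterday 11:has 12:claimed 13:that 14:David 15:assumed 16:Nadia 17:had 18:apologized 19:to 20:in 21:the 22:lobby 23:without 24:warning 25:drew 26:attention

19

The displaced element is "a curator" (word 2).
It is linked across 2 clause boundaries (that → Ø).
It functions as the object of the preposition "to" of "apologized", so the gap sits immediately after word 19 ("to").
Base order: That architect who the dean appointed yesterday has claimed that David assumed Nadia had apologized to a curator in the lobby without warning.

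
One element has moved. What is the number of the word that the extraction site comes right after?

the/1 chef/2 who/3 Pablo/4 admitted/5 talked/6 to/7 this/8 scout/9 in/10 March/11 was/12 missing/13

The displaced element is "the chef" (word 2).
It is linked across 1 clause boundary (Ø).
It functions as the subject of "talked", so the gap sits immediately after word 5 ("admitted").
Base order: Pablo admitted that the chef talked to this scout in March.

5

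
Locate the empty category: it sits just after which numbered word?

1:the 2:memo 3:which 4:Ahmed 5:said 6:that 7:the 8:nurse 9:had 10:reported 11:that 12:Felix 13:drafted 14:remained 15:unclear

13

The displaced element is "the memo" (word 2).
It is linked across 2 clause boundaries (that → that).
It functions as the direct object of "drafted", so the gap sits immediately after word 13 ("drafted").
Base order: Ahmed said that the nurse had reported that Felix drafted the memo.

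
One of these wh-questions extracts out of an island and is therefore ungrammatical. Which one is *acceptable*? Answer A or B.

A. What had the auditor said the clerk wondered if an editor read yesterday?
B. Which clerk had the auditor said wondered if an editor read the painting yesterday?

B

In A, the wh-phrase is extracted from inside a wh-island (introduced by "if"), which blocks movement.
In B, the extraction path crosses only that-complement boundaries, which are transparent.
So B is grammatical.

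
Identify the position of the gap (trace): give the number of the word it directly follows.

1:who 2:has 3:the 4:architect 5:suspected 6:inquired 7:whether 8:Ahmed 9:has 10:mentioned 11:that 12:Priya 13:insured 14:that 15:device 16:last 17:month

The displaced element is "who" (word 1).
It is linked across 1 clause boundary (Ø).
It functions as the subject of "inquired", so the gap sits immediately after word 5 ("suspected").
Base order: The architect has suspected that who inquired whether Ahmed has mentioned that Priya insured that device last month.

5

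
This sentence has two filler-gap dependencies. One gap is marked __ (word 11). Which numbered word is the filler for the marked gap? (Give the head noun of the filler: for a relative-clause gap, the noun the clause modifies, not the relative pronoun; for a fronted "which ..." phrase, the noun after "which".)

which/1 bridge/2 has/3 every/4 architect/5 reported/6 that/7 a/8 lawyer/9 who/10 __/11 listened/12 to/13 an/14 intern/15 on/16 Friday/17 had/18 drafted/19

9

The marked gap is inside the relative clause, the subject of "listened".
Its filler is the head noun "lawyer" (via "who"), at word 9.
(The other dependency links word 2 to a gap after word 19.)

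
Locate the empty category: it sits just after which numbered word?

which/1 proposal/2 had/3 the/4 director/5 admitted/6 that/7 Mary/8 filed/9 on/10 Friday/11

The displaced element is "which proposal" (word 2).
It is linked across 1 clause boundary (that).
It functions as the direct object of "filed", so the gap sits immediately after word 9 ("filed").
Base order: The director had admitted that Mary filed which proposal on Friday.

9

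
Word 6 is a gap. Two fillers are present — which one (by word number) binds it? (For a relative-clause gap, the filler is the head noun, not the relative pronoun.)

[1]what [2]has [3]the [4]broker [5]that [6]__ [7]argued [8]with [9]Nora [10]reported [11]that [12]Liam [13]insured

4

The marked gap is inside the relative clause, the subject of "argued".
Its filler is the head noun "broker" (via "that"), at word 4.
(The other dependency links word 1 to a gap after word 13.)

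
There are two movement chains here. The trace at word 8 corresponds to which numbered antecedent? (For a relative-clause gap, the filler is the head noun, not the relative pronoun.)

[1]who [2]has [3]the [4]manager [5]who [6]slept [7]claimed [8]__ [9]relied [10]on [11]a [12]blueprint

1

The marked gap is the subject of "relied".
Its filler is the fronted wh-phrase "who", at word 1.
(The other dependency links word 4 to a gap after word 5.)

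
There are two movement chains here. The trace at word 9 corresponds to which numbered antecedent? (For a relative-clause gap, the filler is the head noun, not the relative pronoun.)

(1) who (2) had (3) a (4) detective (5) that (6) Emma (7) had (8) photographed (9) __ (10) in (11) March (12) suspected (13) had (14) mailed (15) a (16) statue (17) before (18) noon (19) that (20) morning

The marked gap is inside the relative clause, the direct object of "photographed".
Its filler is the head noun "detective" (via "that"), at word 4.
(The other dependency links word 1 to a gap after word 12.)

4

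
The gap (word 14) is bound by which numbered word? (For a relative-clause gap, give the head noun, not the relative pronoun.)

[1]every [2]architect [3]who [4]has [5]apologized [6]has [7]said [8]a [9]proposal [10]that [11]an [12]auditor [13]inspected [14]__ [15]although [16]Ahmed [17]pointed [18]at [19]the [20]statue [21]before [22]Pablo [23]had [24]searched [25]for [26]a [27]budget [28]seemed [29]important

The gap at 14 is the object of "inspected", inside a relative clause.
The relative pronoun is "that" (word 10); it is bound by the head noun immediately before it.
Its filler is the head noun "proposal", at word 9.

9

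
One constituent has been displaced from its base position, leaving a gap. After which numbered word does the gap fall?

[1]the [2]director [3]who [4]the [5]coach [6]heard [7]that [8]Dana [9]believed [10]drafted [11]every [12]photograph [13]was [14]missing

The displaced element is "the director" (word 2).
It is linked across 2 clause boundaries (that → Ø).
It functions as the subject of "drafted", so the gap sits immediately after word 9 ("believed").
Base order: The coach heard that Dana believed the director drafted every photograph.

9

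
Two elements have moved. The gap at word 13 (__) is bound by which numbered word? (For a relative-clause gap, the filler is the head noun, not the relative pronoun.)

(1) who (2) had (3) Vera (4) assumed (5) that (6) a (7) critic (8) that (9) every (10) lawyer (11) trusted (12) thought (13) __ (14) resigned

The marked gap is the subject of "resigned".
Its filler is the fronted wh-phrase "who", at word 1.
(The other dependency links word 7 to a gap after word 11.)

1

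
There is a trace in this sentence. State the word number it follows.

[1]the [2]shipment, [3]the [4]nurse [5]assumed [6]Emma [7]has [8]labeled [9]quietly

8

The displaced element is "the shipment" (word 2).
It is linked across 1 clause boundary (Ø).
It functions as the direct object of "labeled", so the gap sits immediately after word 8 ("labeled").
Base order: The nurse assumed Emma has labeled the shipment quietly.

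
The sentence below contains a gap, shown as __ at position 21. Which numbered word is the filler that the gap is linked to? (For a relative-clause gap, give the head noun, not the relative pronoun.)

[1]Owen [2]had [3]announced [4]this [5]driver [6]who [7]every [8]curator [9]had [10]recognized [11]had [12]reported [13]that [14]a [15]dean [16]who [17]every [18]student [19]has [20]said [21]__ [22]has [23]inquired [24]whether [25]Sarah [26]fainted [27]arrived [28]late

15

The gap at 21 is the subject of "inquired", inside a relative clause.
The relative pronoun is "who" (word 16); it is bound by the head noun immediately before it.
Its filler is the head noun "dean", at word 15.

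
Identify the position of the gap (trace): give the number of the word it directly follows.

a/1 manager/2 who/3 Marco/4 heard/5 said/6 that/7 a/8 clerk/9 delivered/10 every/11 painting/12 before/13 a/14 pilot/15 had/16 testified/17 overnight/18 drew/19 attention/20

5

The displaced element is "a manager" (word 2).
It is linked across 1 clause boundary (Ø).
It functions as the subject of "said", so the gap sits immediately after word 5 ("heard").
Base order: Marco heard that a manager said that a clerk delivered every painting before a pilot had testified overnight.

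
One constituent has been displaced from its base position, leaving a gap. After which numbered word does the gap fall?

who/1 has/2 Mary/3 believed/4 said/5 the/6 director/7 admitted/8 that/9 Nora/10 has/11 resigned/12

The displaced element is "who" (word 1).
It is linked across 1 clause boundary (Ø).
It functions as the subject of "said", so the gap sits immediately after word 4 ("believed").
Base order: Mary has believed that who said the director admitted that Nora has resigned.

4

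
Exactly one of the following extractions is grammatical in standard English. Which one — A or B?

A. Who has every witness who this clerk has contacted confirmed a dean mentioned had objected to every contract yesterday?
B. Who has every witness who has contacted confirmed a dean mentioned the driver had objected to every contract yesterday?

In B, the wh-phrase is extracted from inside a complex-NP island (relative clause) (introduced by "who"), which blocks movement.
In A, the extraction path crosses only that-complement boundaries, which are transparent.
So A is grammatical.

A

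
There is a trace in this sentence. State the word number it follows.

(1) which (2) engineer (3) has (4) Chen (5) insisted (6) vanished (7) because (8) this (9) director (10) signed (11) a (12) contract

5

The displaced element is "which engineer" (word 2).
It is linked across 1 clause boundary (Ø).
It functions as the subject of "vanished", so the gap sits immediately after word 5 ("insisted").
Base order: Chen has insisted that which engineer vanished because this director signed a contract.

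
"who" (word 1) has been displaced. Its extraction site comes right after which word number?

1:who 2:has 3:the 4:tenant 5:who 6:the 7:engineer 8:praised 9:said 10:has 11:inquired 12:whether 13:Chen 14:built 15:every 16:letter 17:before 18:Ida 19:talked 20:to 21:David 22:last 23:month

9

The displaced element is "who" (word 1).
It is linked across 1 clause boundary (Ø).
It functions as the subject of "inquired", so the gap sits immediately after word 9 ("said").
Base order: The tenant who the engineer praised has said who has inquired whether Chen built every letter before Ida talked to David last month.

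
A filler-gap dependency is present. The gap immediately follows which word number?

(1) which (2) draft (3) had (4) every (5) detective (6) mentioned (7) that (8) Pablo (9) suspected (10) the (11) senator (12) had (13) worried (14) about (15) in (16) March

The displaced element is "which draft" (word 2).
It is linked across 2 clause boundaries (that → Ø).
It functions as the object of the preposition "about" of "worried", so the gap sits immediately after word 14 ("about").
Base order: Every detective had mentioned that Pablo suspected the senator had worried about which draft in March.

14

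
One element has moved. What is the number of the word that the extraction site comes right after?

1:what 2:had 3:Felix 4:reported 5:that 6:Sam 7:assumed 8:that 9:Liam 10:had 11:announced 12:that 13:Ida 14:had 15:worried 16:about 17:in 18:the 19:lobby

16

The displaced element is "what" (word 1).
It is linked across 3 clause boundaries (that → that → that).
It functions as the object of the preposition "about" of "worried", so the gap sits immediately after word 16 ("about").
Base order: Felix had reported that Sam assumed that Liam had announced that Ida had worried about what in the lobby.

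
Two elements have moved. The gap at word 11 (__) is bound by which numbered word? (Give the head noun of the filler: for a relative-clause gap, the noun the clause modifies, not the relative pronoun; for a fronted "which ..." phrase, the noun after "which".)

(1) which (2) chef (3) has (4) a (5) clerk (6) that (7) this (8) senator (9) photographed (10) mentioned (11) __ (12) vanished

The marked gap is the subject of "vanished".
Its filler is the fronted wh-phrase "which chef", at word 2.
(The other dependency links word 5 to a gap after word 9.)

2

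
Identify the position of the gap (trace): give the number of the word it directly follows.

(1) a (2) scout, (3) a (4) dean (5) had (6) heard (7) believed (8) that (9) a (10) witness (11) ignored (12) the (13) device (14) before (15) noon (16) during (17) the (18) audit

6

The displaced element is "a scout" (word 2).
It is linked across 1 clause boundary (Ø).
It functions as the subject of "believed", so the gap sits immediately after word 6 ("heard").
Base order: A dean had heard a scout believed that a witness ignored the device before noon during the audit.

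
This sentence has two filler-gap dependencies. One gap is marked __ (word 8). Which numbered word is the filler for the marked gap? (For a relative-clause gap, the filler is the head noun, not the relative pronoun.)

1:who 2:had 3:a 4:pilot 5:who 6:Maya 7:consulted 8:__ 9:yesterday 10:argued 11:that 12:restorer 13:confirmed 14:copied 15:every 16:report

4

The marked gap is inside the relative clause, the direct object of "consulted".
Its filler is the head noun "pilot" (via "who"), at word 4.
(The other dependency links word 1 to a gap after word 13.)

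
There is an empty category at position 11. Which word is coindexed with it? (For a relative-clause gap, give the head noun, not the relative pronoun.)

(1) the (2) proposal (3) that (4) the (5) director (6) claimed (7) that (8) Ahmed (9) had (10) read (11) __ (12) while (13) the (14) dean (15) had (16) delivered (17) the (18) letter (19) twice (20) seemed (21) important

The gap at 11 is the object of "read", inside a relative clause.
The relative pronoun is "that" (word 3); it is bound by the head noun immediately before it.
Its filler is the head noun "proposal", at word 2.

2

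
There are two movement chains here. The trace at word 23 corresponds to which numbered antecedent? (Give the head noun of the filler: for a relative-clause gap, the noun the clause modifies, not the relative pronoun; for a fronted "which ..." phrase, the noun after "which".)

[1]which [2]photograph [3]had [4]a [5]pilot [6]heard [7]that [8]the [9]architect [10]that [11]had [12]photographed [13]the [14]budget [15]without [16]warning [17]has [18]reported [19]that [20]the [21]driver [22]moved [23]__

2

The marked gap is the direct object of "moved".
Its filler is the fronted wh-phrase "which photograph", at word 2.
(The other dependency links word 9 to a gap after word 10.)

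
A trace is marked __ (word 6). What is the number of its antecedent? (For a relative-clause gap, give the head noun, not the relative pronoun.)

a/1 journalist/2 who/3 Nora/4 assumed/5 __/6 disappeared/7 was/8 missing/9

2

The gap at 6 is the subject of "disappeared", inside a relative clause.
The relative pronoun is "who" (word 3); it is bound by the head noun immediately before it.
Its filler is the head noun "journalist", at word 2.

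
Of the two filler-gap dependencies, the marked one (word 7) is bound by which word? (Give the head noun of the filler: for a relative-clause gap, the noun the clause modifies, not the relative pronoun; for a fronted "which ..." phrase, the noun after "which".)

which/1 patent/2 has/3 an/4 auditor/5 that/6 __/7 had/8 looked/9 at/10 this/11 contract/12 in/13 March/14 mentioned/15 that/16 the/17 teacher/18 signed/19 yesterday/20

5

The marked gap is inside the relative clause, the subject of "looked".
Its filler is the head noun "auditor" (via "that"), at word 5.
(The other dependency links word 2 to a gap after word 19.)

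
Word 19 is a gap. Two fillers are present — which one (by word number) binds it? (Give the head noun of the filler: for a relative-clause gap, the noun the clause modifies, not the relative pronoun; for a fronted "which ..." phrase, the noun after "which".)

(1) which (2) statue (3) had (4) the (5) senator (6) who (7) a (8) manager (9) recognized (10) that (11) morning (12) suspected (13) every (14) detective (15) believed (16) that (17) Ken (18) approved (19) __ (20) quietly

The marked gap is the direct object of "approved".
Its filler is the fronted wh-phrase "which statue", at word 2.
(The other dependency links word 5 to a gap after word 9.)

2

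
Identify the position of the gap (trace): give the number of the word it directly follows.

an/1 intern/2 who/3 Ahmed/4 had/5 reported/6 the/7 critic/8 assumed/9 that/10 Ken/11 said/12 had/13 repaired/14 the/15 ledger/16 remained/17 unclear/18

The displaced element is "an intern" (word 2).
It is linked across 3 clause boundaries (Ø → that → Ø).
It functions as the subject of "repaired", so the gap sits immediately after word 12 ("said").
Base order: Ahmed had reported the critic assumed that Ken said that an intern had repaired the ledger.

12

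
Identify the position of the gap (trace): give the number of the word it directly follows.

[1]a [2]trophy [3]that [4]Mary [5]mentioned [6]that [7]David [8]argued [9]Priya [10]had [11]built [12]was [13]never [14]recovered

11

The displaced element is "a trophy" (word 2).
It is linked across 2 clause boundaries (that → Ø).
It functions as the direct object of "built", so the gap sits immediately after word 11 ("built").
Base order: Mary mentioned that David argued Priya had built a trophy.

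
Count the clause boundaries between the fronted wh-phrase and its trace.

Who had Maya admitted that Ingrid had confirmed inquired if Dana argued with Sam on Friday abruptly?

"who" is extracted from the subject of "inquired".
Boundaries crossed, outermost first: [that], [Ø] — 2 in total.

2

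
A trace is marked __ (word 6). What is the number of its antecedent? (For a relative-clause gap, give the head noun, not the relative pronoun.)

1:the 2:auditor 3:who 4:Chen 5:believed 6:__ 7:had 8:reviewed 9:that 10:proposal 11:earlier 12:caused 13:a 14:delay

The gap at 6 is the subject of "reviewed", inside a relative clause.
The relative pronoun is "who" (word 3); it is bound by the head noun immediately before it.
Its filler is the head noun "auditor", at word 2.

2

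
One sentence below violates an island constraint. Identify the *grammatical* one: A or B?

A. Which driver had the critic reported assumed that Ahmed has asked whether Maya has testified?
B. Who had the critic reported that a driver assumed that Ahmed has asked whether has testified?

In B, the wh-phrase is extracted from inside a wh-island (introduced by "whether"), which blocks movement.
In A, the extraction path crosses only that-complement boundaries, which are transparent.
So A is grammatical.

A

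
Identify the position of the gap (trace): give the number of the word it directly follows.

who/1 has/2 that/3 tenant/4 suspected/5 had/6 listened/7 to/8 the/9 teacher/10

5

The displaced element is "who" (word 1).
It is linked across 1 clause boundary (Ø).
It functions as the subject of "listened", so the gap sits immediately after word 5 ("suspected").
Base order: That tenant has suspected who had listened to the teacher.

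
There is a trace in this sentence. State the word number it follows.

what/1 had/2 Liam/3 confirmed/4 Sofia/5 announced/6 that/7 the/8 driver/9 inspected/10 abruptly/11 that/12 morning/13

10

The displaced element is "what" (word 1).
It is linked across 2 clause boundaries (Ø → that).
It functions as the direct object of "inspected", so the gap sits immediately after word 10 ("inspected").
Base order: Liam had confirmed Sofia announced that the driver inspected what abruptly that morning.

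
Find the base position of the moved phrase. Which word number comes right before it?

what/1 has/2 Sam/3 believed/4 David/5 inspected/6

The displaced element is "what" (word 1).
It is linked across 1 clause boundary (Ø).
It functions as the direct object of "inspected", so the gap sits immediately after word 6 ("inspected").
Base order: Sam has believed David inspected what.

6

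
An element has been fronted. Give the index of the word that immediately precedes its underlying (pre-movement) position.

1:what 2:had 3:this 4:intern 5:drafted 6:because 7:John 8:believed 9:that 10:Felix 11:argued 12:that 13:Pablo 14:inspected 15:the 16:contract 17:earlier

5

The displaced element is "what" (word 1).
It functions as the direct object of "drafted", so the gap sits immediately after word 5 ("drafted").
Base order: This intern had drafted what because John believed that Felix argued that Pablo inspected the contract earlier.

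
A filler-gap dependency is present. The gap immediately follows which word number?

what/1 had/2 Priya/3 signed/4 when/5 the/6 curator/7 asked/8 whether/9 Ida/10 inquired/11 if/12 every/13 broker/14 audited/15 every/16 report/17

The displaced element is "what" (word 1).
It functions as the direct object of "signed", so the gap sits immediately after word 4 ("signed").
Base order: Priya had signed what when the curator asked whether Ida inquired if every broker audited every report.

4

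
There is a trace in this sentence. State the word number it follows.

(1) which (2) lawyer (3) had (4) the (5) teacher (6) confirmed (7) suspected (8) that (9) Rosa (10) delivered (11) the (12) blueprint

6

The displaced element is "which lawyer" (word 2).
It is linked across 1 clause boundary (Ø).
It functions as the subject of "suspected", so the gap sits immediately after word 6 ("confirmed").
Base order: The teacher had confirmed that which lawyer suspected that Rosa delivered the blueprint.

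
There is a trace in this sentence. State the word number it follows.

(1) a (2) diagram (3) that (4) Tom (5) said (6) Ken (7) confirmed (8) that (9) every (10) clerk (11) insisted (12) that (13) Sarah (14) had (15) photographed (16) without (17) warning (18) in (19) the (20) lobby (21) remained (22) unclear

15

The displaced element is "a diagram" (word 2).
It is linked across 3 clause boundaries (Ø → that → that).
It functions as the direct object of "photographed", so the gap sits immediately after word 15 ("photographed").
Base order: Tom said Ken confirmed that every clerk insisted that Sarah had photographed a diagram without warning in the lobby.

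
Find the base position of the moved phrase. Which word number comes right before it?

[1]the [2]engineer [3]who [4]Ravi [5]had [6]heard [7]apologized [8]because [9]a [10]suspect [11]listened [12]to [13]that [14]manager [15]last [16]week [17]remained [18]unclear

The displaced element is "the engineer" (word 2).
It is linked across 1 clause boundary (Ø).
It functions as the subject of "apologized", so the gap sits immediately after word 6 ("heard").
Base order: Ravi had heard that the engineer apologized because a suspect listened to that manager last week.

6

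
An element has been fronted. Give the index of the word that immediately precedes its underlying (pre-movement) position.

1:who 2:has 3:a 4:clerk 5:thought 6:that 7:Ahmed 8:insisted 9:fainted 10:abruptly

8

The displaced element is "who" (word 1).
It is linked across 2 clause boundaries (that → Ø).
It functions as the subject of "fainted", so the gap sits immediately after word 8 ("insisted").
Base order: A clerk has thought that Ahmed insisted that who fainted abruptly.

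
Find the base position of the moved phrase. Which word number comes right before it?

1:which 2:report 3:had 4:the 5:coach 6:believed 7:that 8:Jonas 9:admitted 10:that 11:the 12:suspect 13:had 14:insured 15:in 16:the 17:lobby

The displaced element is "which report" (word 2).
It is linked across 2 clause boundaries (that → that).
It functions as the direct object of "insured", so the gap sits immediately after word 14 ("insured").
Base order: The coach had believed that Jonas admitted that the suspect had insured which report in the lobby.

14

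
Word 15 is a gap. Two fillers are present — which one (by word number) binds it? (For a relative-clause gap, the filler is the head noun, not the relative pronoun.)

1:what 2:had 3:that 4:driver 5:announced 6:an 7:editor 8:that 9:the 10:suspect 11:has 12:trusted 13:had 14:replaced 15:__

1

The marked gap is the direct object of "replaced".
Its filler is the fronted wh-phrase "what", at word 1.
(The other dependency links word 7 to a gap after word 12.)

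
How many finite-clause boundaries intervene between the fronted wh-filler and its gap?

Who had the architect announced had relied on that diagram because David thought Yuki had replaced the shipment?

"who" is extracted from the subject of "relied".
Boundaries crossed, outermost first: [Ø] — 1 in total.

1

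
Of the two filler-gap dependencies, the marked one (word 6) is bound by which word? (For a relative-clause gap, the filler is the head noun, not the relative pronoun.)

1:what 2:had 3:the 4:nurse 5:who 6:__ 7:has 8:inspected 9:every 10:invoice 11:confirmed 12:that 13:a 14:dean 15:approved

The marked gap is inside the relative clause, the subject of "inspected".
Its filler is the head noun "nurse" (via "who"), at word 4.
(The other dependency links word 1 to a gap after word 15.)

4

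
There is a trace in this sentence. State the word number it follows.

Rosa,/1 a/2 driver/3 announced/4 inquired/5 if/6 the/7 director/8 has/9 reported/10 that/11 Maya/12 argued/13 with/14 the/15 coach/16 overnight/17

4

The displaced element is "Rosa" (word 1).
It is linked across 1 clause boundary (Ø).
It functions as the subject of "inquired", so the gap sits immediately after word 4 ("announced").
Base order: A driver announced Rosa inquired if the director has reported that Maya argued with the coach overnight.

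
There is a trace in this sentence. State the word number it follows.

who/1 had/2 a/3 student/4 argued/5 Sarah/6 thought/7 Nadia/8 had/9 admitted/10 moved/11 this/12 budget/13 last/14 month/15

The displaced element is "who" (word 1).
It is linked across 3 clause boundaries (Ø → Ø → Ø).
It functions as the subject of "moved", so the gap sits immediately after word 10 ("admitted").
Base order: A student had argued Sarah thought Nadia had admitted who moved this budget last month.

10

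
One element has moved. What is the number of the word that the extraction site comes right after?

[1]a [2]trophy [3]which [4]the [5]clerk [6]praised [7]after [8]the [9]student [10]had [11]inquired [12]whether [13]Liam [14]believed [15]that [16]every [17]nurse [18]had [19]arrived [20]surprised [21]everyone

The displaced element is "a trophy" (word 2).
It functions as the direct object of "praised", so the gap sits immediately after word 6 ("praised").
Base order: The clerk praised a trophy after the student had inquired whether Liam believed that every nurse had arrived.

6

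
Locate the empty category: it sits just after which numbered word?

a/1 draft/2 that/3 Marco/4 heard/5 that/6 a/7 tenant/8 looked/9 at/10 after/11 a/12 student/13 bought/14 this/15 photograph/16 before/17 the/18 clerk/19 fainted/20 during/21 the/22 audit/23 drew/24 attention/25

10

The displaced element is "a draft" (word 2).
It is linked across 1 clause boundary (that).
It functions as the object of the preposition "at" of "looked", so the gap sits immediately after word 10 ("at").
Base order: Marco heard that a tenant looked at a draft after a student bought this photograph before the clerk fainted during the audit.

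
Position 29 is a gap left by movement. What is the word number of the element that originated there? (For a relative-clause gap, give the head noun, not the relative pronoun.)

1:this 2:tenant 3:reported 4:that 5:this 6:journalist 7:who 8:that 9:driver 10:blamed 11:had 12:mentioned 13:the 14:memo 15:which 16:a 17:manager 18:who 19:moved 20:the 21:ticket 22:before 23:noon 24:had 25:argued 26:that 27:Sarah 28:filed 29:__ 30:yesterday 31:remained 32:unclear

The gap at 29 is the object of "filed", inside a relative clause.
The relative pronoun is "which" (word 15); it is bound by the head noun immediately before it.
Its filler is the head noun "memo", at word 14.

14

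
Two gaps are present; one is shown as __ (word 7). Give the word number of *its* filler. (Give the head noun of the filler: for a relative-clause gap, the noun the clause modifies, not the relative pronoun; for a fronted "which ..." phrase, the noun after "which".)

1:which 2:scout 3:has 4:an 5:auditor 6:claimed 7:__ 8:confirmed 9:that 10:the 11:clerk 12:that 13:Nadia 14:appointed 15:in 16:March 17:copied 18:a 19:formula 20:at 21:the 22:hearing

2

The marked gap is the subject of "confirmed".
Its filler is the fronted wh-phrase "which scout", at word 2.
(The other dependency links word 11 to a gap after word 14.)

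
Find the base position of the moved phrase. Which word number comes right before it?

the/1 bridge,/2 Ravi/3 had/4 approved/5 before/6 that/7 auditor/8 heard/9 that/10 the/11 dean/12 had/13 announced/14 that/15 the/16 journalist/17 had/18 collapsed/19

5

The displaced element is "the bridge" (word 2).
It functions as the direct object of "approved", so the gap sits immediately after word 5 ("approved").
Base order: Ravi had approved the bridge before that auditor heard that the dean had announced that the journalist had collapsed.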